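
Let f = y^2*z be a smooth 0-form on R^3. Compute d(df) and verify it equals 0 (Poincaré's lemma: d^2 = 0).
d(df) = 0

Step 1: df = sum_i (∂f/∂x_i) dx_i = (0) dx + (2*y*z) dy + (y^2) dz.
Step 2: Apply d again. Using the 1-form formula, the coefficient of dx ∧ dy in d(df) is ∂^2 f/∂x ∂y - ∂^2 f/∂y ∂x = (0) - (0) = 0 (equality of mixed partials for smooth f).
Similarly for dx ∧ dz and dy ∧ dz — all coefficients vanish. So d(df) = 0.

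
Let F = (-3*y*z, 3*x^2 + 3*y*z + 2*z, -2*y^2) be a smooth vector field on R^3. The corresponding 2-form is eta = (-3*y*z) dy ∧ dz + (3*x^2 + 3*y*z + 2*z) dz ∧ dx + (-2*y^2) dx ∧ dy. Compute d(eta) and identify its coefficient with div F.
d(eta) = (3*z) dx ∧ dy ∧ dz; div F = 3*z

For a 2-form in R^3 of the form above, applying d gives a 3-form with coefficient ∂P/∂x + ∂Q/∂y + ∂R/∂z:
  ∂P/∂x = 0
  ∂Q/∂y = 3*z
  ∂R/∂z = 0
Sum = 3*z, which is exactly div F.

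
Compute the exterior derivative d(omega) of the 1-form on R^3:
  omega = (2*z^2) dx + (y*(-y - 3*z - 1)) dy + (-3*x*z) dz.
d(omega) = (-7*z) dx ∧ dz + (3*y) dy ∧ dz

For a 1-form omega = sum_i f_i dx_i, the exterior derivative is
  d(omega) = sum_{i < j} (∂f_j/∂x_i - ∂f_i/∂x_j) dx_i ∧ dx_j.
  coefficient of dx ∧ dz: ∂f_3/∂x - ∂f_1/∂z = ∂(-3*x*z)/∂x - ∂(2*z^2)/∂z = -7*z
  coefficient of dy ∧ dz: ∂f_3/∂y - ∂f_2/∂z = ∂(-3*x*z)/∂y - ∂(y*(-y - 3*z - 1))/∂z = 3*y
Assembling: d(omega) = (-7*z) dx ∧ dz + (3*y) dy ∧ dz.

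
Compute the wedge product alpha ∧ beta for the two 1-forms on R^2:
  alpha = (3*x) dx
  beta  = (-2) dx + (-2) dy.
alpha ∧ beta = (-6*x) dx ∧ dy

Distribute the wedge, using dx_i ∧ dx_j = -dx_j ∧ dx_i and dx_i ∧ dx_i = 0. For each pair (i, j) with i < j, the coefficient of dx_i ∧ dx_j in alpha ∧ beta is (alpha_i * beta_j - alpha_j * beta_i). Collecting: alpha ∧ beta = (-6*x) dx ∧ dy.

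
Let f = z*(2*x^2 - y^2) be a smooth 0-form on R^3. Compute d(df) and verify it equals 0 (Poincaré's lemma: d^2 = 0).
d(df) = 0

Step 1: df = sum_i (∂f/∂x_i) dx_i = (4*x*z) dx + (-2*y*z) dy + (2*x^2 - y^2) dz.
Step 2: Apply d again. Using the 1-form formula, the coefficient of dx ∧ dy in d(df) is ∂^2 f/∂x ∂y - ∂^2 f/∂y ∂x = (0) - (0) = 0 (equality of mixed partials for smooth f).
Similarly for dx ∧ dz and dy ∧ dz — all coefficients vanish. So d(df) = 0.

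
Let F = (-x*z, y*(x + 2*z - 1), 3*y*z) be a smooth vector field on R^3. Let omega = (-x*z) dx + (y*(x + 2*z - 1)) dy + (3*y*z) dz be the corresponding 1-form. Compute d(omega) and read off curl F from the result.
d(omega) = (-2*y + 3*z) dy ∧ dz + (-x) dz ∧ dx + (y) dx ∧ dy; curl F = (-2*y + 3*z, -x, y)

d omega = sum_{i<j} (∂f_j/∂x_i - ∂f_i/∂x_j) dx_i ∧ dx_j. Under the identification (dy ∧ dz, dz ∧ dx, dx ∧ dy) ↔ (e_x, e_y, e_z), the coefficients are exactly the components of curl F. Compute:
  ∂R/∂y - ∂Q/∂z = (3*z) - (2*y) = -2*y + 3*z
  ∂P/∂z - ∂R/∂x = (-x) - (0) = -x
  ∂Q/∂x - ∂P/∂y = (y) - (0) = y.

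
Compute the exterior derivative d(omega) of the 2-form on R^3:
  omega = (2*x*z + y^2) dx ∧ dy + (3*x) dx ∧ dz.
d(omega) = (2*x) dx ∧ dy ∧ dz

For a 2-form omega = sum_{i<j} g_{ij} dx_i ∧ dx_j, the exterior derivative is
  d(omega) = sum_{i<j} d(g_{ij}) ∧ dx_i ∧ dx_j = sum_{i<j, k} (∂g_{ij}/∂x_k) dx_k ∧ dx_i ∧ dx_j.
Expand each term, using dx_k ∧ dx_i ∧ dx_j = sgn(permutation) dx_{(a)} ∧ dx_{(b)} ∧ dx_{(c)} with (a < b < c) sorted:
  d(2*x*z + y^2) includes (∂/∂z)(2*x*z + y^2) dz = (2*x) dz, which multiplied by dx ∧ dy gives (2*x) dx ∧ dy ∧ dz
Collecting like 3-forms: d(omega) = (2*x) dx ∧ dy ∧ dz.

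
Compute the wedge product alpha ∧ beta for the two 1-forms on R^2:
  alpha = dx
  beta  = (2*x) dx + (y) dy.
alpha ∧ beta = (y) dx ∧ dy

Distribute the wedge, using dx_i ∧ dx_j = -dx_j ∧ dx_i and dx_i ∧ dx_i = 0. For each pair (i, j) with i < j, the coefficient of dx_i ∧ dx_j in alpha ∧ beta is (alpha_i * beta_j - alpha_j * beta_i). Collecting: alpha ∧ beta = (y) dx ∧ dy.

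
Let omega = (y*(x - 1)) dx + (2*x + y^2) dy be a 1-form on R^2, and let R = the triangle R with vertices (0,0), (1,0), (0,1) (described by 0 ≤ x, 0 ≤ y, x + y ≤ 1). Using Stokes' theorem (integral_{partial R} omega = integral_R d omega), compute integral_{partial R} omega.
integral_(partial R) omega = 4/3

Stokes: integral_partial_R omega = integral_R d omega with d omega = (∂Q/∂x - ∂P/∂y) dx ∧ dy.
  ∂Q/∂x = 2
  ∂P/∂y = x - 1
  integrand = ∂Q/∂x - ∂P/∂y = 3 - x.
Integrating over R: integral_0^1 integral_0^{1-x} (3 - x) dy dx = 4/3.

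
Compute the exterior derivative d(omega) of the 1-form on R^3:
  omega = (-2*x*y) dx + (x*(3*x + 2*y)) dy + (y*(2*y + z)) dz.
d(omega) = (8*x + 2*y) dx ∧ dy + (4*y + z) dy ∧ dz

For a 1-form omega = sum_i f_i dx_i, the exterior derivative is
  d(omega) = sum_{i < j} (∂f_j/∂x_i - ∂f_i/∂x_j) dx_i ∧ dx_j.
  coefficient of dx ∧ dy: ∂f_2/∂x - ∂f_1/∂y = ∂(x*(3*x + 2*y))/∂x - ∂(-2*x*y)/∂y = 8*x + 2*y
  coefficient of dy ∧ dz: ∂f_3/∂y - ∂f_2/∂z = ∂(y*(2*y + z))/∂y - ∂(x*(3*x + 2*y))/∂z = 4*y + z
Assembling: d(omega) = (8*x + 2*y) dx ∧ dy + (4*y + z) dy ∧ dz.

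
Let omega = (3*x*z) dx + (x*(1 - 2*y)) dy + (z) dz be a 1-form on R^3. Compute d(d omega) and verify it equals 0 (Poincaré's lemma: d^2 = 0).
d(d omega) = 0

Step 1: d omega = sum_{i<j} (∂f_j/∂x_i - ∂f_i/∂x_j) dx_i ∧ dx_j:
  coeff of dx ∧ dy: 1 - 2*y
  coeff of dx ∧ dz: -3*x
  coeff of dy ∧ dz: 0
Step 2: Apply d again to each 2-form coefficient. The only possible 3-form in R^3 is dx ∧ dy ∧ dz, with coefficient
  ∂(coeff of dy∧dz)/∂x - ∂(coeff of dx∧dz)/∂y + ∂(coeff of dx∧dy)/∂z
  = ∂/∂x (0) - ∂/∂y (-3*x) + ∂/∂z (1 - 2*y).
Each of these terms simplifies to sums of mixed partials that cancel in pairs. The result is 0 (by equality of mixed partials for smooth functions — Schwarz / Clairaut).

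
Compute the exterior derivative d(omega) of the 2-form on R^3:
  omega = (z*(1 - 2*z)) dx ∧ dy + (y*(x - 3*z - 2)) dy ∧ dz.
d(omega) = (y - 4*z + 1) dx ∧ dy ∧ dz

For a 2-form omega = sum_{i<j} g_{ij} dx_i ∧ dx_j, the exterior derivative is
  d(omega) = sum_{i<j} d(g_{ij}) ∧ dx_i ∧ dx_j = sum_{i<j, k} (∂g_{ij}/∂x_k) dx_k ∧ dx_i ∧ dx_j.
Expand each term, using dx_k ∧ dx_i ∧ dx_j = sgn(permutation) dx_{(a)} ∧ dx_{(b)} ∧ dx_{(c)} with (a < b < c) sorted:
  d(z*(1 - 2*z)) includes (∂/∂z)(z*(1 - 2*z)) dz = (1 - 4*z) dz, which multiplied by dx ∧ dy gives (1 - 4*z) dx ∧ dy ∧ dz
  d(y*(x - 3*z - 2)) includes (∂/∂x)(y*(x - 3*z - 2)) dx = (y) dx, which multiplied by dy ∧ dz gives (y) dx ∧ dy ∧ dz
Collecting like 3-forms: d(omega) = (y - 4*z + 1) dx ∧ dy ∧ dz.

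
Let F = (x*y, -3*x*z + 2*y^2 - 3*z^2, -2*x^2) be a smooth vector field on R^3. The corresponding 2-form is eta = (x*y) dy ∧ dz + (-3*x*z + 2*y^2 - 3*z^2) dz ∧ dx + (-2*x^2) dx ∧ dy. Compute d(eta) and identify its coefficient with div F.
d(eta) = (5*y) dx ∧ dy ∧ dz; div F = 5*y

For a 2-form in R^3 of the form above, applying d gives a 3-form with coefficient ∂P/∂x + ∂Q/∂y + ∂R/∂z:
  ∂P/∂x = y
  ∂Q/∂y = 4*y
  ∂R/∂z = 0
Sum = 5*y, which is exactly div F.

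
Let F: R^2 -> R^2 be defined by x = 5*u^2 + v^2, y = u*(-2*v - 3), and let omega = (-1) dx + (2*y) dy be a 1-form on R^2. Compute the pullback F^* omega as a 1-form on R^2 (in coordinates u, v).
F^* omega = (8*u*(v^2 + 3*v + 1)) du + (8*u^2*v + 12*u^2 - 2*v) dv

Using F^*(f dg) = (f ∘ F) d(g ∘ F), substitute each coordinate x_i by F_i(u, v) in f_i, and replace dx_i by d F_i = (∂F_i/∂u) du + (∂F_i/∂v) dv.
  For the x component: f_1(F) = -1; d F_1 = (10*u) du + (2*v) dv
  For the y component: f_2(F) = 2*u*(-2*v - 3); d F_2 = (-2*v - 3) du + (-2*u) dv
Combining and collecting du, dv coefficients:
  coeff of du: 8*u*(v^2 + 3*v + 1)
  coeff of dv: 8*u^2*v + 12*u^2 - 2*v
F^* omega = (8*u*(v^2 + 3*v + 1)) du + (8*u^2*v + 12*u^2 - 2*v) dv.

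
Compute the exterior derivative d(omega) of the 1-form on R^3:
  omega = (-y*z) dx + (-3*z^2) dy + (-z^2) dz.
d(omega) = (z) dx ∧ dy + (y) dx ∧ dz + (6*z) dy ∧ dz

For a 1-form omega = sum_i f_i dx_i, the exterior derivative is
  d(omega) = sum_{i < j} (∂f_j/∂x_i - ∂f_i/∂x_j) dx_i ∧ dx_j.
  coefficient of dx ∧ dy: ∂f_2/∂x - ∂f_1/∂y = ∂(-3*z^2)/∂x - ∂(-y*z)/∂y = z
  coefficient of dx ∧ dz: ∂f_3/∂x - ∂f_1/∂z = ∂(-z^2)/∂x - ∂(-y*z)/∂z = y
  coefficient of dy ∧ dz: ∂f_3/∂y - ∂f_2/∂z = ∂(-z^2)/∂y - ∂(-3*z^2)/∂z = 6*z
Assembling: d(omega) = (z) dx ∧ dy + (y) dx ∧ dz + (6*z) dy ∧ dz.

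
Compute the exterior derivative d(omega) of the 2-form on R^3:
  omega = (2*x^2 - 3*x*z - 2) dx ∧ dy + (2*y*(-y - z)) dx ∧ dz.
d(omega) = (-3*x + 4*y + 2*z) dx ∧ dy ∧ dz

For a 2-form omega = sum_{i<j} g_{ij} dx_i ∧ dx_j, the exterior derivative is
  d(omega) = sum_{i<j} d(g_{ij}) ∧ dx_i ∧ dx_j = sum_{i<j, k} (∂g_{ij}/∂x_k) dx_k ∧ dx_i ∧ dx_j.
Expand each term, using dx_k ∧ dx_i ∧ dx_j = sgn(permutation) dx_{(a)} ∧ dx_{(b)} ∧ dx_{(c)} with (a < b < c) sorted:
  d(2*x^2 - 3*x*z - 2) includes (∂/∂z)(2*x^2 - 3*x*z - 2) dz = (-3*x) dz, which multiplied by dx ∧ dy gives (-3*x) dx ∧ dy ∧ dz
  d(2*y*(-y - z)) includes (∂/∂y)(2*y*(-y - z)) dy = (-4*y - 2*z) dy, which multiplied by dx ∧ dz gives (4*y + 2*z) dx ∧ dy ∧ dz
Collecting like 3-forms: d(omega) = (-3*x + 4*y + 2*z) dx ∧ dy ∧ dz.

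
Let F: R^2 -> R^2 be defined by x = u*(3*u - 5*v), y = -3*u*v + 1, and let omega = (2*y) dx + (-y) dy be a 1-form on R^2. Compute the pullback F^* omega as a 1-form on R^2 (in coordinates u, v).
F^* omega = (-36*u^2*v + 21*u*v^2 + 12*u - 7*v) du + (7*u*(3*u*v - 1)) dv

Using F^*(f dg) = (f ∘ F) d(g ∘ F), substitute each coordinate x_i by F_i(u, v) in f_i, and replace dx_i by d F_i = (∂F_i/∂u) du + (∂F_i/∂v) dv.
  For the x component: f_1(F) = -6*u*v + 2; d F_1 = (6*u - 5*v) du + (-5*u) dv
  For the y component: f_2(F) = 3*u*v - 1; d F_2 = (-3*v) du + (-3*u) dv
Combining and collecting du, dv coefficients:
  coeff of du: -36*u^2*v + 21*u*v^2 + 12*u - 7*v
  coeff of dv: 7*u*(3*u*v - 1)
F^* omega = (-36*u^2*v + 21*u*v^2 + 12*u - 7*v) du + (7*u*(3*u*v - 1)) dv.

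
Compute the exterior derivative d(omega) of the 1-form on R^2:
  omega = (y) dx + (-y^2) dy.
d(omega) = (-1) dx ∧ dy

For a 1-form omega = sum_i f_i dx_i, the exterior derivative is
  d(omega) = sum_{i < j} (∂f_j/∂x_i - ∂f_i/∂x_j) dx_i ∧ dx_j.
  coefficient of dx ∧ dy: ∂f_2/∂x - ∂f_1/∂y = ∂(-y^2)/∂x - ∂(y)/∂y = -1
Assembling: d(omega) = (-1) dx ∧ dy.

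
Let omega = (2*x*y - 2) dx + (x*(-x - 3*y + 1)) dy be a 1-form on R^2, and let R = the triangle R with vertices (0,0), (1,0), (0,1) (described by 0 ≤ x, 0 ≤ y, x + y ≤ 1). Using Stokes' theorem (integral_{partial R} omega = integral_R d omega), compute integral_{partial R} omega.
integral_(partial R) omega = -2/3

Stokes: integral_partial_R omega = integral_R d omega with d omega = (∂Q/∂x - ∂P/∂y) dx ∧ dy.
  ∂Q/∂x = -2*x - 3*y + 1
  ∂P/∂y = 2*x
  integrand = ∂Q/∂x - ∂P/∂y = -4*x - 3*y + 1.
Integrating over R: integral_0^1 integral_0^{1-x} (-4*x - 3*y + 1) dy dx = -2/3.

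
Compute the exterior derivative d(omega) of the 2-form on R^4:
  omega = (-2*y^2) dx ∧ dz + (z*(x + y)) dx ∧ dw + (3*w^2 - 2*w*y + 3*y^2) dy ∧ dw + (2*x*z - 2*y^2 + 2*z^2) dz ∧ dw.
d(omega) = (4*y) dx ∧ dy ∧ dz + (-z) dx ∧ dy ∧ dw + (-x - y + 2*z) dx ∧ dz ∧ dw + (-4*y) dy ∧ dz ∧ dw

For a 2-form omega = sum_{i<j} g_{ij} dx_i ∧ dx_j, the exterior derivative is
  d(omega) = sum_{i<j} d(g_{ij}) ∧ dx_i ∧ dx_j = sum_{i<j, k} (∂g_{ij}/∂x_k) dx_k ∧ dx_i ∧ dx_j.
Expand each term, using dx_k ∧ dx_i ∧ dx_j = sgn(permutation) dx_{(a)} ∧ dx_{(b)} ∧ dx_{(c)} with (a < b < c) sorted:
  d(-2*y^2) includes (∂/∂y)(-2*y^2) dy = (-4*y) dy, which multiplied by dx ∧ dz gives (4*y) dx ∧ dy ∧ dz
  d(z*(x + y)) includes (∂/∂y)(z*(x + y)) dy = (z) dy, which multiplied by dx ∧ dw gives (-z) dx ∧ dy ∧ dw
  d(z*(x + y)) includes (∂/∂z)(z*(x + y)) dz = (x + y) dz, which multiplied by dx ∧ dw gives (-x - y) dx ∧ dz ∧ dw
  d(2*x*z - 2*y^2 + 2*z^2) includes (∂/∂x)(2*x*z - 2*y^2 + 2*z^2) dx = (2*z) dx, which multiplied by dz ∧ dw gives (2*z) dx ∧ dz ∧ dw
  d(2*x*z - 2*y^2 + 2*z^2) includes (∂/∂y)(2*x*z - 2*y^2 + 2*z^2) dy = (-4*y) dy, which multiplied by dz ∧ dw gives (-4*y) dy ∧ dz ∧ dw
Collecting like 3-forms: d(omega) = (4*y) dx ∧ dy ∧ dz + (-z) dx ∧ dy ∧ dw + (-x - y + 2*z) dx ∧ dz ∧ dw + (-4*y) dy ∧ dz ∧ dw.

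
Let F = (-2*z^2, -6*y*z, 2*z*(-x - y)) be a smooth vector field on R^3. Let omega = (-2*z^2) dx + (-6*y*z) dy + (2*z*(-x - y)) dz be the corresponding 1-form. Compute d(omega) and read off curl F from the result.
d(omega) = (6*y - 2*z) dy ∧ dz + (-2*z) dz ∧ dx + (0) dx ∧ dy; curl F = (6*y - 2*z, -2*z, 0)

d omega = sum_{i<j} (∂f_j/∂x_i - ∂f_i/∂x_j) dx_i ∧ dx_j. Under the identification (dy ∧ dz, dz ∧ dx, dx ∧ dy) ↔ (e_x, e_y, e_z), the coefficients are exactly the components of curl F. Compute:
  ∂R/∂y - ∂Q/∂z = (-2*z) - (-6*y) = 6*y - 2*z
  ∂P/∂z - ∂R/∂x = (-4*z) - (-2*z) = -2*z
  ∂Q/∂x - ∂P/∂y = (0) - (0) = 0.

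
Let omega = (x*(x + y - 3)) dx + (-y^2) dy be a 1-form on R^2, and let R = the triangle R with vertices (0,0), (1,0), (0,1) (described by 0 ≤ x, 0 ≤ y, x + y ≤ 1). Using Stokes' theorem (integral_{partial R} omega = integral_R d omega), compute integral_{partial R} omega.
integral_(partial R) omega = -1/6

Stokes: integral_partial_R omega = integral_R d omega with d omega = (∂Q/∂x - ∂P/∂y) dx ∧ dy.
  ∂Q/∂x = 0
  ∂P/∂y = x
  integrand = ∂Q/∂x - ∂P/∂y = -x.
Integrating over R: integral_0^1 integral_0^{1-x} (-x) dy dx = -1/6.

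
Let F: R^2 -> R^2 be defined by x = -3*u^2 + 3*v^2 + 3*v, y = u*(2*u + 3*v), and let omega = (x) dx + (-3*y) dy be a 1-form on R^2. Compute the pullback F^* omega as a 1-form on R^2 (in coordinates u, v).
F^* omega = (3*u*(-2*u^2 - 18*u*v - 15*v^2 - 6*v)) du + (-18*u^3 - 45*u^2*v - 9*u^2 + 18*v^3 + 27*v^2 + 9*v) dv

Using F^*(f dg) = (f ∘ F) d(g ∘ F), substitute each coordinate x_i by F_i(u, v) in f_i, and replace dx_i by d F_i = (∂F_i/∂u) du + (∂F_i/∂v) dv.
  For the x component: f_1(F) = -3*u^2 + 3*v^2 + 3*v; d F_1 = (-6*u) du + (6*v + 3) dv
  For the y component: f_2(F) = 3*u*(-2*u - 3*v); d F_2 = (4*u + 3*v) du + (3*u) dv
Combining and collecting du, dv coefficients:
  coeff of du: 3*u*(-2*u^2 - 18*u*v - 15*v^2 - 6*v)
  coeff of dv: -18*u^3 - 45*u^2*v - 9*u^2 + 18*v^3 + 27*v^2 + 9*v
F^* omega = (3*u*(-2*u^2 - 18*u*v - 15*v^2 - 6*v)) du + (-18*u^3 - 45*u^2*v - 9*u^2 + 18*v^3 + 27*v^2 + 9*v) dv.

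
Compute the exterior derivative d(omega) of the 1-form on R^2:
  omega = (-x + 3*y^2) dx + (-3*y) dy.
d(omega) = (-6*y) dx ∧ dy

For a 1-form omega = sum_i f_i dx_i, the exterior derivative is
  d(omega) = sum_{i < j} (∂f_j/∂x_i - ∂f_i/∂x_j) dx_i ∧ dx_j.
  coefficient of dx ∧ dy: ∂f_2/∂x - ∂f_1/∂y = ∂(-3*y)/∂x - ∂(-x + 3*y^2)/∂y = -6*y
Assembling: d(omega) = (-6*y) dx ∧ dy.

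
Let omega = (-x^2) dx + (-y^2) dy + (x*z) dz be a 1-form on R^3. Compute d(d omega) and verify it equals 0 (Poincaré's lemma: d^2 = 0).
d(d omega) = 0

Step 1: d omega = sum_{i<j} (∂f_j/∂x_i - ∂f_i/∂x_j) dx_i ∧ dx_j:
  coeff of dx ∧ dy: 0
  coeff of dx ∧ dz: z
  coeff of dy ∧ dz: 0
Step 2: Apply d again to each 2-form coefficient. The only possible 3-form in R^3 is dx ∧ dy ∧ dz, with coefficient
  ∂(coeff of dy∧dz)/∂x - ∂(coeff of dx∧dz)/∂y + ∂(coeff of dx∧dy)/∂z
  = ∂/∂x (0) - ∂/∂y (z) + ∂/∂z (0).
Each of these terms simplifies to sums of mixed partials that cancel in pairs. The result is 0 (by equality of mixed partials for smooth functions — Schwarz / Clairaut).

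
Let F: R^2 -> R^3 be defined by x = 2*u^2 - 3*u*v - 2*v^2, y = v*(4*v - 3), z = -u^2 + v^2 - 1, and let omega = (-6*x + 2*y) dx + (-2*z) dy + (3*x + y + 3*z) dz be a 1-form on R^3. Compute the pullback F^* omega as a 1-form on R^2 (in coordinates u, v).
F^* omega = (-54*u^3 + 126*u^2*v + 24*u*v^2 - 18*u*v + 6*u - 60*v^3 + 18*v^2) du + (36*u^3 + 16*u^2*v - 6*u^2 - 150*u*v^2 + 18*u*v - 94*v^3 + 24*v^2 + 10*v - 6) dv

Using F^*(f dg) = (f ∘ F) d(g ∘ F), substitute each coordinate x_i by F_i(u, v) in f_i, and replace dx_i by d F_i = (∂F_i/∂u) du + (∂F_i/∂v) dv.
  For the x component: f_1(F) = -12*u^2 + 18*u*v + 20*v^2 - 6*v; d F_1 = (4*u - 3*v) du + (-3*u - 4*v) dv
  For the y component: f_2(F) = 2*u^2 - 2*v^2 + 2; d F_2 = (0) du + (8*v - 3) dv
  For the z component: f_3(F) = 3*u^2 - 9*u*v + v^2 - 3*v - 3; d F_3 = (-2*u) du + (2*v) dv
Combining and collecting du, dv coefficients:
  coeff of du: -54*u^3 + 126*u^2*v + 24*u*v^2 - 18*u*v + 6*u - 60*v^3 + 18*v^2
  coeff of dv: 36*u^3 + 16*u^2*v - 6*u^2 - 150*u*v^2 + 18*u*v - 94*v^3 + 24*v^2 + 10*v - 6
F^* omega = (-54*u^3 + 126*u^2*v + 24*u*v^2 - 18*u*v + 6*u - 60*v^3 + 18*v^2) du + (36*u^3 + 16*u^2*v - 6*u^2 - 150*u*v^2 + 18*u*v - 94*v^3 + 24*v^2 + 10*v - 6) dv.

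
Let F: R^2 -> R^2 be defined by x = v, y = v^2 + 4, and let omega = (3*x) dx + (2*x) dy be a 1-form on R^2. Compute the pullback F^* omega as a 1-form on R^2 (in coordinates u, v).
F^* omega = (v*(4*v + 3)) dv

Using F^*(f dg) = (f ∘ F) d(g ∘ F), substitute each coordinate x_i by F_i(u, v) in f_i, and replace dx_i by d F_i = (∂F_i/∂u) du + (∂F_i/∂v) dv.
  For the x component: f_1(F) = 3*v; d F_1 = (0) du + (1) dv
  For the y component: f_2(F) = 2*v; d F_2 = (0) du + (2*v) dv
Combining and collecting du, dv coefficients:
  coeff of du: 0
  coeff of dv: v*(4*v + 3)
F^* omega = (v*(4*v + 3)) dv.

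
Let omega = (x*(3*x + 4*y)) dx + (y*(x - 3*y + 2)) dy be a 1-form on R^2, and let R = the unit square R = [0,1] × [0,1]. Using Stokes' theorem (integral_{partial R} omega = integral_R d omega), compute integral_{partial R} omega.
integral_(partial R) omega = -3/2

Stokes: integral_partial_R omega = integral_R d omega with d omega = (∂Q/∂x - ∂P/∂y) dx ∧ dy.
  ∂Q/∂x = y
  ∂P/∂y = 4*x
  integrand = ∂Q/∂x - ∂P/∂y = -4*x + y.
Integrating over R: integral_0^1 integral_0^1 (-4*x + y) dx dy = -3/2.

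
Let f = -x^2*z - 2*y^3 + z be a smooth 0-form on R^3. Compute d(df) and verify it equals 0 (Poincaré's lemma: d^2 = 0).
d(df) = 0

Step 1: df = sum_i (∂f/∂x_i) dx_i = (-2*x*z) dx + (-6*y^2) dy + (1 - x^2) dz.
Step 2: Apply d again. Using the 1-form formula, the coefficient of dx ∧ dy in d(df) is ∂^2 f/∂x ∂y - ∂^2 f/∂y ∂x = (0) - (0) = 0 (equality of mixed partials for smooth f).
Similarly for dx ∧ dz and dy ∧ dz — all coefficients vanish. So d(df) = 0.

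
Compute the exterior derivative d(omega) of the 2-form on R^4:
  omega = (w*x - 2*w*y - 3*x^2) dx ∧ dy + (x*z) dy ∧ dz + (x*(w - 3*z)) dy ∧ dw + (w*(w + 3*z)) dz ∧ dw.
d(omega) = (w + x - 2*y - 3*z) dx ∧ dy ∧ dw + (z) dx ∧ dy ∧ dz + (3*x) dy ∧ dz ∧ dw

For a 2-form omega = sum_{i<j} g_{ij} dx_i ∧ dx_j, the exterior derivative is
  d(omega) = sum_{i<j} d(g_{ij}) ∧ dx_i ∧ dx_j = sum_{i<j, k} (∂g_{ij}/∂x_k) dx_k ∧ dx_i ∧ dx_j.
Expand each term, using dx_k ∧ dx_i ∧ dx_j = sgn(permutation) dx_{(a)} ∧ dx_{(b)} ∧ dx_{(c)} with (a < b < c) sorted:
  d(w*x - 2*w*y - 3*x^2) includes (∂/∂w)(w*x - 2*w*y - 3*x^2) dw = (x - 2*y) dw, which multiplied by dx ∧ dy gives (x - 2*y) dx ∧ dy ∧ dw
  d(x*z) includes (∂/∂x)(x*z) dx = (z) dx, which multiplied by dy ∧ dz gives (z) dx ∧ dy ∧ dz
  d(x*(w - 3*z)) includes (∂/∂x)(x*(w - 3*z)) dx = (w - 3*z) dx, which multiplied by dy ∧ dw gives (w - 3*z) dx ∧ dy ∧ dw
  d(x*(w - 3*z)) includes (∂/∂z)(x*(w - 3*z)) dz = (-3*x) dz, which multiplied by dy ∧ dw gives (3*x) dy ∧ dz ∧ dw
Collecting like 3-forms: d(omega) = (w + x - 2*y - 3*z) dx ∧ dy ∧ dw + (z) dx ∧ dy ∧ dz + (3*x) dy ∧ dz ∧ dw.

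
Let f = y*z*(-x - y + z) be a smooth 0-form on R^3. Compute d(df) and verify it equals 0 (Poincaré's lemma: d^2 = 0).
d(df) = 0

Step 1: df = sum_i (∂f/∂x_i) dx_i = (-y*z) dx + (z*(-x - 2*y + z)) dy + (y*(-x - y + 2*z)) dz.
Step 2: Apply d again. Using the 1-form formula, the coefficient of dx ∧ dy in d(df) is ∂^2 f/∂x ∂y - ∂^2 f/∂y ∂x = (-z) - (-z) = 0 (equality of mixed partials for smooth f).
Similarly for dx ∧ dz and dy ∧ dz — all coefficients vanish. So d(df) = 0.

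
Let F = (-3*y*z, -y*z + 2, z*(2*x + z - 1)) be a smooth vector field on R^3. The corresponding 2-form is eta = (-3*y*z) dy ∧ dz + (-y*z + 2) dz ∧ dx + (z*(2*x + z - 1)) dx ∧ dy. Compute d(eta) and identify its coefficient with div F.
d(eta) = (2*x + z - 1) dx ∧ dy ∧ dz; div F = 2*x + z - 1

For a 2-form in R^3 of the form above, applying d gives a 3-form with coefficient ∂P/∂x + ∂Q/∂y + ∂R/∂z:
  ∂P/∂x = 0
  ∂Q/∂y = -z
  ∂R/∂z = 2*x + 2*z - 1
Sum = 2*x + z - 1, which is exactly div F.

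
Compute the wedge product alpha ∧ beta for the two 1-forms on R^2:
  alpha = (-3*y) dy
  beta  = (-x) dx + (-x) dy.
alpha ∧ beta = (-3*x*y) dx ∧ dy

Distribute the wedge, using dx_i ∧ dx_j = -dx_j ∧ dx_i and dx_i ∧ dx_i = 0. For each pair (i, j) with i < j, the coefficient of dx_i ∧ dx_j in alpha ∧ beta is (alpha_i * beta_j - alpha_j * beta_i). Collecting: alpha ∧ beta = (-3*x*y) dx ∧ dy.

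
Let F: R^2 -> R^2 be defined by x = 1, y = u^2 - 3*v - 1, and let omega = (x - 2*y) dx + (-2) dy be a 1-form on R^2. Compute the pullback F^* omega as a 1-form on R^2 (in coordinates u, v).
F^* omega = (-4*u) du + (6) dv

Using F^*(f dg) = (f ∘ F) d(g ∘ F), substitute each coordinate x_i by F_i(u, v) in f_i, and replace dx_i by d F_i = (∂F_i/∂u) du + (∂F_i/∂v) dv.
  For the x component: f_1(F) = -2*u^2 + 6*v + 3; d F_1 = (0) du + (0) dv
  For the y component: f_2(F) = -2; d F_2 = (2*u) du + (-3) dv
Combining and collecting du, dv coefficients:
  coeff of du: -4*u
  coeff of dv: 6
F^* omega = (-4*u) du + (6) dv.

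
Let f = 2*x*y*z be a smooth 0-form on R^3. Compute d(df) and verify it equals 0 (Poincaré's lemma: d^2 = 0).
d(df) = 0

Step 1: df = sum_i (∂f/∂x_i) dx_i = (2*y*z) dx + (2*x*z) dy + (2*x*y) dz.
Step 2: Apply d again. Using the 1-form formula, the coefficient of dx ∧ dy in d(df) is ∂^2 f/∂x ∂y - ∂^2 f/∂y ∂x = (2*z) - (2*z) = 0 (equality of mixed partials for smooth f).
Similarly for dx ∧ dz and dy ∧ dz — all coefficients vanish. So d(df) = 0.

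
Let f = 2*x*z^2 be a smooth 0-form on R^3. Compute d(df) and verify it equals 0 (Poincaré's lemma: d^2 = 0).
d(df) = 0

Step 1: df = sum_i (∂f/∂x_i) dx_i = (2*z^2) dx + (0) dy + (4*x*z) dz.
Step 2: Apply d again. Using the 1-form formula, the coefficient of dx ∧ dy in d(df) is ∂^2 f/∂x ∂y - ∂^2 f/∂y ∂x = (0) - (0) = 0 (equality of mixed partials for smooth f).
Similarly for dx ∧ dz and dy ∧ dz — all coefficients vanish. So d(df) = 0.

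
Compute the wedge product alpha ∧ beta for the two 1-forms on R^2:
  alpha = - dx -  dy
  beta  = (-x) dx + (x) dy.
alpha ∧ beta = (-2*x) dx ∧ dy

Distribute the wedge, using dx_i ∧ dx_j = -dx_j ∧ dx_i and dx_i ∧ dx_i = 0. For each pair (i, j) with i < j, the coefficient of dx_i ∧ dx_j in alpha ∧ beta is (alpha_i * beta_j - alpha_j * beta_i). Collecting: alpha ∧ beta = (-2*x) dx ∧ dy.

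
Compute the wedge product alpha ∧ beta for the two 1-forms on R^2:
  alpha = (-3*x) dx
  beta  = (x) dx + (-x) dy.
alpha ∧ beta = (3*x^2) dx ∧ dy

Distribute the wedge, using dx_i ∧ dx_j = -dx_j ∧ dx_i and dx_i ∧ dx_i = 0. For each pair (i, j) with i < j, the coefficient of dx_i ∧ dx_j in alpha ∧ beta is (alpha_i * beta_j - alpha_j * beta_i). Collecting: alpha ∧ beta = (3*x^2) dx ∧ dy.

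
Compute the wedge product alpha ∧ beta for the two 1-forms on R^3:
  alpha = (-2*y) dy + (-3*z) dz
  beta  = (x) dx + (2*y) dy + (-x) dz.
alpha ∧ beta = (2*x*y) dx ∧ dy + (2*y*(x + 3*z)) dy ∧ dz + (3*x*z) dx ∧ dz

Distribute the wedge, using dx_i ∧ dx_j = -dx_j ∧ dx_i and dx_i ∧ dx_i = 0. For each pair (i, j) with i < j, the coefficient of dx_i ∧ dx_j in alpha ∧ beta is (alpha_i * beta_j - alpha_j * beta_i). Collecting: alpha ∧ beta = (2*x*y) dx ∧ dy + (2*y*(x + 3*z)) dy ∧ dz + (3*x*z) dx ∧ dz.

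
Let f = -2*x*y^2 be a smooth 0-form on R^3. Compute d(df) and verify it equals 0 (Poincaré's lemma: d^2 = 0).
d(df) = 0

Step 1: df = sum_i (∂f/∂x_i) dx_i = (-2*y^2) dx + (-4*x*y) dy + (0) dz.
Step 2: Apply d again. Using the 1-form formula, the coefficient of dx ∧ dy in d(df) is ∂^2 f/∂x ∂y - ∂^2 f/∂y ∂x = (-4*y) - (-4*y) = 0 (equality of mixed partials for smooth f).
Similarly for dx ∧ dz and dy ∧ dz — all coefficients vanish. So d(df) = 0.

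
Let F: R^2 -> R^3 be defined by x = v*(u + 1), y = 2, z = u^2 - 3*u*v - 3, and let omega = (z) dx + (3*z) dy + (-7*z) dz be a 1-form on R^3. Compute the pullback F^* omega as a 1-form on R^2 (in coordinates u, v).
F^* omega = (-14*u^3 + 64*u^2*v - 66*u*v^2 + 42*u - 66*v) du + (22*u^3 - 66*u^2*v + u^2 - 3*u*v - 66*u - 3) dv

Using F^*(f dg) = (f ∘ F) d(g ∘ F), substitute each coordinate x_i by F_i(u, v) in f_i, and replace dx_i by d F_i = (∂F_i/∂u) du + (∂F_i/∂v) dv.
  For the x component: f_1(F) = u^2 - 3*u*v - 3; d F_1 = (v) du + (u + 1) dv
  For the y component: f_2(F) = 3*u^2 - 9*u*v - 9; d F_2 = (0) du + (0) dv
  For the z component: f_3(F) = -7*u^2 + 21*u*v + 21; d F_3 = (2*u - 3*v) du + (-3*u) dv
Combining and collecting du, dv coefficients:
  coeff of du: -14*u^3 + 64*u^2*v - 66*u*v^2 + 42*u - 66*v
  coeff of dv: 22*u^3 - 66*u^2*v + u^2 - 3*u*v - 66*u - 3
F^* omega = (-14*u^3 + 64*u^2*v - 66*u*v^2 + 42*u - 66*v) du + (22*u^3 - 66*u^2*v + u^2 - 3*u*v - 66*u - 3) dv.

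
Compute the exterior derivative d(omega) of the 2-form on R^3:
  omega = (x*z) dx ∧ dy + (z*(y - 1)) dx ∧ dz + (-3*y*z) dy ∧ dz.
d(omega) = (x - z) dx ∧ dy ∧ dz

For a 2-form omega = sum_{i<j} g_{ij} dx_i ∧ dx_j, the exterior derivative is
  d(omega) = sum_{i<j} d(g_{ij}) ∧ dx_i ∧ dx_j = sum_{i<j, k} (∂g_{ij}/∂x_k) dx_k ∧ dx_i ∧ dx_j.
Expand each term, using dx_k ∧ dx_i ∧ dx_j = sgn(permutation) dx_{(a)} ∧ dx_{(b)} ∧ dx_{(c)} with (a < b < c) sorted:
  d(x*z) includes (∂/∂z)(x*z) dz = (x) dz, which multiplied by dx ∧ dy gives (x) dx ∧ dy ∧ dz
  d(z*(y - 1)) includes (∂/∂y)(z*(y - 1)) dy = (z) dy, which multiplied by dx ∧ dz gives (-z) dx ∧ dy ∧ dz
Collecting like 3-forms: d(omega) = (x - z) dx ∧ dy ∧ dz.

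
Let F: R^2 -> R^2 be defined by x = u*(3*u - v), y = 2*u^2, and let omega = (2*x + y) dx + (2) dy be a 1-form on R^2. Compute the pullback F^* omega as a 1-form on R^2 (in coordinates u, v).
F^* omega = (2*u*(24*u^2 - 10*u*v + v^2 + 4)) du + (2*u^2*(-4*u + v)) dv

Using F^*(f dg) = (f ∘ F) d(g ∘ F), substitute each coordinate x_i by F_i(u, v) in f_i, and replace dx_i by d F_i = (∂F_i/∂u) du + (∂F_i/∂v) dv.
  For the x component: f_1(F) = 2*u*(4*u - v); d F_1 = (6*u - v) du + (-u) dv
  For the y component: f_2(F) = 2; d F_2 = (4*u) du + (0) dv
Combining and collecting du, dv coefficients:
  coeff of du: 2*u*(24*u^2 - 10*u*v + v^2 + 4)
  coeff of dv: 2*u^2*(-4*u + v)
F^* omega = (2*u*(24*u^2 - 10*u*v + v^2 + 4)) du + (2*u^2*(-4*u + v)) dv.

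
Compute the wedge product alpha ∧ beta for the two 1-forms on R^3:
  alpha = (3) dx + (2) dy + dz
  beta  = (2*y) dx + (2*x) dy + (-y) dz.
alpha ∧ beta = (6*x - 4*y) dx ∧ dy + (-5*y) dx ∧ dz + (-2*x - 2*y) dy ∧ dz

Distribute the wedge, using dx_i ∧ dx_j = -dx_j ∧ dx_i and dx_i ∧ dx_i = 0. For each pair (i, j) with i < j, the coefficient of dx_i ∧ dx_j in alpha ∧ beta is (alpha_i * beta_j - alpha_j * beta_i). Collecting: alpha ∧ beta = (6*x - 4*y) dx ∧ dy + (-5*y) dx ∧ dz + (-2*x - 2*y) dy ∧ dz.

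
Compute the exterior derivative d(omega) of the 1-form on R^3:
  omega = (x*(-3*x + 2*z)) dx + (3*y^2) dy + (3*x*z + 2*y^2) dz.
d(omega) = (-2*x + 3*z) dx ∧ dz + (4*y) dy ∧ dz

For a 1-form omega = sum_i f_i dx_i, the exterior derivative is
  d(omega) = sum_{i < j} (∂f_j/∂x_i - ∂f_i/∂x_j) dx_i ∧ dx_j.
  coefficient of dx ∧ dz: ∂f_3/∂x - ∂f_1/∂z = ∂(3*x*z + 2*y^2)/∂x - ∂(x*(-3*x + 2*z))/∂z = -2*x + 3*z
  coefficient of dy ∧ dz: ∂f_3/∂y - ∂f_2/∂z = ∂(3*x*z + 2*y^2)/∂y - ∂(3*y^2)/∂z = 4*y
Assembling: d(omega) = (-2*x + 3*z) dx ∧ dz + (4*y) dy ∧ dz.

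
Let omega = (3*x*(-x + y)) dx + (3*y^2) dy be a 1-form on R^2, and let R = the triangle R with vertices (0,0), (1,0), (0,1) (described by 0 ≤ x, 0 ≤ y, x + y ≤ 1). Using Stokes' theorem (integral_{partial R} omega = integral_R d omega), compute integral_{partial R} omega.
integral_(partial R) omega = -1/2

Stokes: integral_partial_R omega = integral_R d omega with d omega = (∂Q/∂x - ∂P/∂y) dx ∧ dy.
  ∂Q/∂x = 0
  ∂P/∂y = 3*x
  integrand = ∂Q/∂x - ∂P/∂y = -3*x.
Integrating over R: integral_0^1 integral_0^{1-x} (-3*x) dy dx = -1/2.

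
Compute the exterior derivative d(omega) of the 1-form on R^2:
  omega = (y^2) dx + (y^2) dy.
d(omega) = (-2*y) dx ∧ dy

For a 1-form omega = sum_i f_i dx_i, the exterior derivative is
  d(omega) = sum_{i < j} (∂f_j/∂x_i - ∂f_i/∂x_j) dx_i ∧ dx_j.
  coefficient of dx ∧ dy: ∂f_2/∂x - ∂f_1/∂y = ∂(y^2)/∂x - ∂(y^2)/∂y = -2*y
Assembling: d(omega) = (-2*y) dx ∧ dy.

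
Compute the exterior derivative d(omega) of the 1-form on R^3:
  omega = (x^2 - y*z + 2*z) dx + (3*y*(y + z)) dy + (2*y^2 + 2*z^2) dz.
d(omega) = (z) dx ∧ dy + (y - 2) dx ∧ dz + (y) dy ∧ dz

For a 1-form omega = sum_i f_i dx_i, the exterior derivative is
  d(omega) = sum_{i < j} (∂f_j/∂x_i - ∂f_i/∂x_j) dx_i ∧ dx_j.
  coefficient of dx ∧ dy: ∂f_2/∂x - ∂f_1/∂y = ∂(3*y*(y + z))/∂x - ∂(x^2 - y*z + 2*z)/∂y = z
  coefficient of dx ∧ dz: ∂f_3/∂x - ∂f_1/∂z = ∂(2*y^2 + 2*z^2)/∂x - ∂(x^2 - y*z + 2*z)/∂z = y - 2
  coefficient of dy ∧ dz: ∂f_3/∂y - ∂f_2/∂z = ∂(2*y^2 + 2*z^2)/∂y - ∂(3*y*(y + z))/∂z = y
Assembling: d(omega) = (z) dx ∧ dy + (y - 2) dx ∧ dz + (y) dy ∧ dz.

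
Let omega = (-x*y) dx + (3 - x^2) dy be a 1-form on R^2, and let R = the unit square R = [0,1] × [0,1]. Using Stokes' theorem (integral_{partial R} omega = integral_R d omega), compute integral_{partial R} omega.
integral_(partial R) omega = -1/2

Stokes: integral_partial_R omega = integral_R d omega with d omega = (∂Q/∂x - ∂P/∂y) dx ∧ dy.
  ∂Q/∂x = -2*x
  ∂P/∂y = -x
  integrand = ∂Q/∂x - ∂P/∂y = -x.
Integrating over R: integral_0^1 integral_0^1 (-x) dx dy = -1/2.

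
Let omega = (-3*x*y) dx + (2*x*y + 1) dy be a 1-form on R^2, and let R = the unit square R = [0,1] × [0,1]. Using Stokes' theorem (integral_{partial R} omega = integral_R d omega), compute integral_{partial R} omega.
integral_(partial R) omega = 5/2

Stokes: integral_partial_R omega = integral_R d omega with d omega = (∂Q/∂x - ∂P/∂y) dx ∧ dy.
  ∂Q/∂x = 2*y
  ∂P/∂y = -3*x
  integrand = ∂Q/∂x - ∂P/∂y = 3*x + 2*y.
Integrating over R: integral_0^1 integral_0^1 (3*x + 2*y) dx dy = 5/2.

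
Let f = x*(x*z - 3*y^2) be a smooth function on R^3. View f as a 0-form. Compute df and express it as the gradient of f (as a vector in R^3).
df = (2*x*z - 3*y^2) dx + (-6*x*y) dy + (x^2) dz; grad f = (2*x*z - 3*y^2, -6*x*y, x^2)

For a 0-form f, d f = (∂f/∂x) dx + (∂f/∂y) dy + (∂f/∂z) dz. The components of the vector representation are exactly the entries of grad f in Cartesian coordinates:
  ∂f/∂x = 2*x*z - 3*y^2
  ∂f/∂y = -6*x*y
  ∂f/∂z = x^2.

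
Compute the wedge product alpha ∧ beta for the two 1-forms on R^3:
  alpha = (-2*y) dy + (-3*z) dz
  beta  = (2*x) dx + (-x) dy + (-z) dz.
alpha ∧ beta = (4*x*y) dx ∧ dy + (z*(-3*x + 2*y)) dy ∧ dz + (6*x*z) dx ∧ dz

Distribute the wedge, using dx_i ∧ dx_j = -dx_j ∧ dx_i and dx_i ∧ dx_i = 0. For each pair (i, j) with i < j, the coefficient of dx_i ∧ dx_j in alpha ∧ beta is (alpha_i * beta_j - alpha_j * beta_i). Collecting: alpha ∧ beta = (4*x*y) dx ∧ dy + (z*(-3*x + 2*y)) dy ∧ dz + (6*x*z) dx ∧ dz.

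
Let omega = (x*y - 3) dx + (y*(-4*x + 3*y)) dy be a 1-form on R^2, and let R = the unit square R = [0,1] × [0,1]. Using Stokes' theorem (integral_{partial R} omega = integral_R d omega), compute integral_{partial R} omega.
integral_(partial R) omega = -5/2

Stokes: integral_partial_R omega = integral_R d omega with d omega = (∂Q/∂x - ∂P/∂y) dx ∧ dy.
  ∂Q/∂x = -4*y
  ∂P/∂y = x
  integrand = ∂Q/∂x - ∂P/∂y = -x - 4*y.
Integrating over R: integral_0^1 integral_0^1 (-x - 4*y) dx dy = -5/2.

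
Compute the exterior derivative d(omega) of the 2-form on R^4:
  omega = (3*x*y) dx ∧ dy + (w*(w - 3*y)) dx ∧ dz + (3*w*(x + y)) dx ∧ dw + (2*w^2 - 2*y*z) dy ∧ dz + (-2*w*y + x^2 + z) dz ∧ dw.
d(omega) = (3*w) dx ∧ dy ∧ dz + (2*w + 2*x - 3*y) dx ∧ dz ∧ dw + (-3*w) dx ∧ dy ∧ dw + (2*w) dy ∧ dz ∧ dw

For a 2-form omega = sum_{i<j} g_{ij} dx_i ∧ dx_j, the exterior derivative is
  d(omega) = sum_{i<j} d(g_{ij}) ∧ dx_i ∧ dx_j = sum_{i<j, k} (∂g_{ij}/∂x_k) dx_k ∧ dx_i ∧ dx_j.
Expand each term, using dx_k ∧ dx_i ∧ dx_j = sgn(permutation) dx_{(a)} ∧ dx_{(b)} ∧ dx_{(c)} with (a < b < c) sorted:
  d(w*(w - 3*y)) includes (∂/∂y)(w*(w - 3*y)) dy = (-3*w) dy, which multiplied by dx ∧ dz gives (3*w) dx ∧ dy ∧ dz
  d(w*(w - 3*y)) includes (∂/∂w)(w*(w - 3*y)) dw = (2*w - 3*y) dw, which multiplied by dx ∧ dz gives (2*w - 3*y) dx ∧ dz ∧ dw
  d(3*w*(x + y)) includes (∂/∂y)(3*w*(x + y)) dy = (3*w) dy, which multiplied by dx ∧ dw gives (-3*w) dx ∧ dy ∧ dw
  d(2*w^2 - 2*y*z) includes (∂/∂w)(2*w^2 - 2*y*z) dw = (4*w) dw, which multiplied by dy ∧ dz gives (4*w) dy ∧ dz ∧ dw
  d(-2*w*y + x^2 + z) includes (∂/∂x)(-2*w*y + x^2 + z) dx = (2*x) dx, which multiplied by dz ∧ dw gives (2*x) dx ∧ dz ∧ dw
  d(-2*w*y + x^2 + z) includes (∂/∂y)(-2*w*y + x^2 + z) dy = (-2*w) dy, which multiplied by dz ∧ dw gives (-2*w) dy ∧ dz ∧ dw
Collecting like 3-forms: d(omega) = (3*w) dx ∧ dy ∧ dz + (2*w + 2*x - 3*y) dx ∧ dz ∧ dw + (-3*w) dx ∧ dy ∧ dw + (2*w) dy ∧ dz ∧ dw.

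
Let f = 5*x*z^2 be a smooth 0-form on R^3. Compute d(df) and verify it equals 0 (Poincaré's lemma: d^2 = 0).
d(df) = 0

Step 1: df = sum_i (∂f/∂x_i) dx_i = (5*z^2) dx + (0) dy + (10*x*z) dz.
Step 2: Apply d again. Using the 1-form formula, the coefficient of dx ∧ dy in d(df) is ∂^2 f/∂x ∂y - ∂^2 f/∂y ∂x = (0) - (0) = 0 (equality of mixed partials for smooth f).
Similarly for dx ∧ dz and dy ∧ dz — all coefficients vanish. So d(df) = 0.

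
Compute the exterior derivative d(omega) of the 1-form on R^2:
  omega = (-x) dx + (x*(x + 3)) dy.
d(omega) = (2*x + 3) dx ∧ dy

For a 1-form omega = sum_i f_i dx_i, the exterior derivative is
  d(omega) = sum_{i < j} (∂f_j/∂x_i - ∂f_i/∂x_j) dx_i ∧ dx_j.
  coefficient of dx ∧ dy: ∂f_2/∂x - ∂f_1/∂y = ∂(x*(x + 3))/∂x - ∂(-x)/∂y = 2*x + 3
Assembling: d(omega) = (2*x + 3) dx ∧ dy.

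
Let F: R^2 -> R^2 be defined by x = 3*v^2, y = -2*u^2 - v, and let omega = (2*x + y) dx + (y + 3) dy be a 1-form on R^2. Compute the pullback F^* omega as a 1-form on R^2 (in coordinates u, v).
F^* omega = (4*u*(2*u^2 + v - 3)) du + (-12*u^2*v + 2*u^2 + 36*v^3 - 6*v^2 + v - 3) dv

Using F^*(f dg) = (f ∘ F) d(g ∘ F), substitute each coordinate x_i by F_i(u, v) in f_i, and replace dx_i by d F_i = (∂F_i/∂u) du + (∂F_i/∂v) dv.
  For the x component: f_1(F) = -2*u^2 + 6*v^2 - v; d F_1 = (0) du + (6*v) dv
  For the y component: f_2(F) = -2*u^2 - v + 3; d F_2 = (-4*u) du + (-1) dv
Combining and collecting du, dv coefficients:
  coeff of du: 4*u*(2*u^2 + v - 3)
  coeff of dv: -12*u^2*v + 2*u^2 + 36*v^3 - 6*v^2 + v - 3
F^* omega = (4*u*(2*u^2 + v - 3)) du + (-12*u^2*v + 2*u^2 + 36*v^3 - 6*v^2 + v - 3) dv.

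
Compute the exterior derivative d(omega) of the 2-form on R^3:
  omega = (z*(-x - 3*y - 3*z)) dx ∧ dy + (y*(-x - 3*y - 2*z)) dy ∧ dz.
d(omega) = (-x - 4*y - 6*z) dx ∧ dy ∧ dz

For a 2-form omega = sum_{i<j} g_{ij} dx_i ∧ dx_j, the exterior derivative is
  d(omega) = sum_{i<j} d(g_{ij}) ∧ dx_i ∧ dx_j = sum_{i<j, k} (∂g_{ij}/∂x_k) dx_k ∧ dx_i ∧ dx_j.
Expand each term, using dx_k ∧ dx_i ∧ dx_j = sgn(permutation) dx_{(a)} ∧ dx_{(b)} ∧ dx_{(c)} with (a < b < c) sorted:
  d(z*(-x - 3*y - 3*z)) includes (∂/∂z)(z*(-x - 3*y - 3*z)) dz = (-x - 3*y - 6*z) dz, which multiplied by dx ∧ dy gives (-x - 3*y - 6*z) dx ∧ dy ∧ dz
  d(y*(-x - 3*y - 2*z)) includes (∂/∂x)(y*(-x - 3*y - 2*z)) dx = (-y) dx, which multiplied by dy ∧ dz gives (-y) dx ∧ dy ∧ dz
Collecting like 3-forms: d(omega) = (-x - 4*y - 6*z) dx ∧ dy ∧ dz.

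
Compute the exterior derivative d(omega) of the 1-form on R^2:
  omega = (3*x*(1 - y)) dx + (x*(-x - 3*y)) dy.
d(omega) = (x - 3*y) dx ∧ dy

For a 1-form omega = sum_i f_i dx_i, the exterior derivative is
  d(omega) = sum_{i < j} (∂f_j/∂x_i - ∂f_i/∂x_j) dx_i ∧ dx_j.
  coefficient of dx ∧ dy: ∂f_2/∂x - ∂f_1/∂y = ∂(x*(-x - 3*y))/∂x - ∂(3*x*(1 - y))/∂y = x - 3*y
Assembling: d(omega) = (x - 3*y) dx ∧ dy.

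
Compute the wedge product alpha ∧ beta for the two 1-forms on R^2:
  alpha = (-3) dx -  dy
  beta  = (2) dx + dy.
alpha ∧ beta = (-1) dx ∧ dy

Distribute the wedge, using dx_i ∧ dx_j = -dx_j ∧ dx_i and dx_i ∧ dx_i = 0. For each pair (i, j) with i < j, the coefficient of dx_i ∧ dx_j in alpha ∧ beta is (alpha_i * beta_j - alpha_j * beta_i). Collecting: alpha ∧ beta = (-1) dx ∧ dy.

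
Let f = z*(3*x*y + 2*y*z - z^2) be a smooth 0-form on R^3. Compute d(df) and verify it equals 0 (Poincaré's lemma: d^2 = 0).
d(df) = 0

Step 1: df = sum_i (∂f/∂x_i) dx_i = (3*y*z) dx + (z*(3*x + 2*z)) dy + (3*x*y + 4*y*z - 3*z^2) dz.
Step 2: Apply d again. Using the 1-form formula, the coefficient of dx ∧ dy in d(df) is ∂^2 f/∂x ∂y - ∂^2 f/∂y ∂x = (3*z) - (3*z) = 0 (equality of mixed partials for smooth f).
Similarly for dx ∧ dz and dy ∧ dz — all coefficients vanish. So d(df) = 0.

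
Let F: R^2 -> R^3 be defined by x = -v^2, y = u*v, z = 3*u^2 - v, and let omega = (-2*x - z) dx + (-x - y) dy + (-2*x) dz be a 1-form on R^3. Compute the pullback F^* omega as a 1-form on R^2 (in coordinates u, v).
F^* omega = (v^2*(11*u + v)) du + (v*(5*u^2 + u*v - 4*v^2 - 4*v)) dv

Using F^*(f dg) = (f ∘ F) d(g ∘ F), substitute each coordinate x_i by F_i(u, v) in f_i, and replace dx_i by d F_i = (∂F_i/∂u) du + (∂F_i/∂v) dv.
  For the x component: f_1(F) = -3*u^2 + 2*v^2 + v; d F_1 = (0) du + (-2*v) dv
  For the y component: f_2(F) = v*(-u + v); d F_2 = (v) du + (u) dv
  For the z component: f_3(F) = 2*v^2; d F_3 = (6*u) du + (-1) dv
Combining and collecting du, dv coefficients:
  coeff of du: v^2*(11*u + v)
  coeff of dv: v*(5*u^2 + u*v - 4*v^2 - 4*v)
F^* omega = (v^2*(11*u + v)) du + (v*(5*u^2 + u*v - 4*v^2 - 4*v)) dv.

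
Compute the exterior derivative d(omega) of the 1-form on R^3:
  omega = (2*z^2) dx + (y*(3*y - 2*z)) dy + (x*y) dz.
d(omega) = (y - 4*z) dx ∧ dz + (x + 2*y) dy ∧ dz

For a 1-form omega = sum_i f_i dx_i, the exterior derivative is
  d(omega) = sum_{i < j} (∂f_j/∂x_i - ∂f_i/∂x_j) dx_i ∧ dx_j.
  coefficient of dx ∧ dz: ∂f_3/∂x - ∂f_1/∂z = ∂(x*y)/∂x - ∂(2*z^2)/∂z = y - 4*z
  coefficient of dy ∧ dz: ∂f_3/∂y - ∂f_2/∂z = ∂(x*y)/∂y - ∂(y*(3*y - 2*z))/∂z = x + 2*y
Assembling: d(omega) = (y - 4*z) dx ∧ dz + (x + 2*y) dy ∧ dz.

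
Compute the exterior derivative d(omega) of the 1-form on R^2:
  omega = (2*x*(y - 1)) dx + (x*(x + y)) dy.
d(omega) = (y) dx ∧ dy

For a 1-form omega = sum_i f_i dx_i, the exterior derivative is
  d(omega) = sum_{i < j} (∂f_j/∂x_i - ∂f_i/∂x_j) dx_i ∧ dx_j.
  coefficient of dx ∧ dy: ∂f_2/∂x - ∂f_1/∂y = ∂(x*(x + y))/∂x - ∂(2*x*(y - 1))/∂y = y
Assembling: d(omega) = (y) dx ∧ dy.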